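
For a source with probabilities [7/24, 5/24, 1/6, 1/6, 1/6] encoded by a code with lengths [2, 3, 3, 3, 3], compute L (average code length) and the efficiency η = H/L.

Average length L = Σ p_i × l_i = 2.7083 bits
Entropy H = 2.2824 bits
Efficiency η = H/L × 100% = 84.27%


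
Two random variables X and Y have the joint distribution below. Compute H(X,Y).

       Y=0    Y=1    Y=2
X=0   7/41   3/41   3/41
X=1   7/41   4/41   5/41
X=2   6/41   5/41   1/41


H(X,Y) = -Σ p(x,y) log₂ p(x,y)
  p(0,0)=7/41: -0.1707 × log₂(0.1707) = 0.4354
  p(0,1)=3/41: -0.0732 × log₂(0.0732) = 0.2760
  p(0,2)=3/41: -0.0732 × log₂(0.0732) = 0.2760
  p(1,0)=7/41: -0.1707 × log₂(0.1707) = 0.4354
  p(1,1)=4/41: -0.0976 × log₂(0.0976) = 0.3276
  p(1,2)=5/41: -0.1220 × log₂(0.1220) = 0.3702
  p(2,0)=6/41: -0.1463 × log₂(0.1463) = 0.4057
  p(2,1)=5/41: -0.1220 × log₂(0.1220) = 0.3702
  p(2,2)=1/41: -0.0244 × log₂(0.0244) = 0.1307
H(X,Y) = 3.0273 bits


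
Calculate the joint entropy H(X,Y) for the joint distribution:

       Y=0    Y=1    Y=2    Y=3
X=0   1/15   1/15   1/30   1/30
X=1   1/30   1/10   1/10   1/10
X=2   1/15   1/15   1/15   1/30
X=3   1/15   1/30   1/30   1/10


H(X,Y) = -Σ p(x,y) log₂ p(x,y)
  p(0,0)=1/15: -0.0667 × log₂(0.0667) = 0.2605
  p(0,1)=1/15: -0.0667 × log₂(0.0667) = 0.2605
  p(0,2)=1/30: -0.0333 × log₂(0.0333) = 0.1636
  p(0,3)=1/30: -0.0333 × log₂(0.0333) = 0.1636
  p(1,0)=1/30: -0.0333 × log₂(0.0333) = 0.1636
  p(1,1)=1/10: -0.1000 × log₂(0.1000) = 0.3322
  p(1,2)=1/10: -0.1000 × log₂(0.1000) = 0.3322
  p(1,3)=1/10: -0.1000 × log₂(0.1000) = 0.3322
  p(2,0)=1/15: -0.0667 × log₂(0.0667) = 0.2605
  p(2,1)=1/15: -0.0667 × log₂(0.0667) = 0.2605
  p(2,2)=1/15: -0.0667 × log₂(0.0667) = 0.2605
  p(2,3)=1/30: -0.0333 × log₂(0.0333) = 0.1636
  p(3,0)=1/15: -0.0667 × log₂(0.0667) = 0.2605
  p(3,1)=1/30: -0.0333 × log₂(0.0333) = 0.1636
  p(3,2)=1/30: -0.0333 × log₂(0.0333) = 0.1636
  p(3,3)=1/10: -0.1000 × log₂(0.1000) = 0.3322
H(X,Y) = 3.8729 bits


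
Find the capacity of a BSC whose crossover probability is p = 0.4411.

For BSC with error probability p:
C = 1 - H(p) where H(p) is binary entropy
H(0.4411) = -0.4411 × log₂(0.4411) - 0.5589 × log₂(0.5589)
H(p) = 0.9900
C = 1 - 0.9900 = 0.0100 bits/use


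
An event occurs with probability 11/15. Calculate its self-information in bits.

Information content I(x) = -log₂(p(x))
I = -log₂(11/15) = -log₂(0.7333)
I = 0.4475 bits


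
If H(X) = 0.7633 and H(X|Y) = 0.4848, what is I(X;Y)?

I(X;Y) = H(X) - H(X|Y)
I(X;Y) = 0.7633 - 0.4848 = 0.2785 bits


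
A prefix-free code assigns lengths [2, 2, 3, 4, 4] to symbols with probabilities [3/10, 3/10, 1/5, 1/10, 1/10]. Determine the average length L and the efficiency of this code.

Average length L = Σ p_i × l_i = 2.6000 bits
Entropy H = 2.1710 bits
Efficiency η = H/L × 100% = 83.50%


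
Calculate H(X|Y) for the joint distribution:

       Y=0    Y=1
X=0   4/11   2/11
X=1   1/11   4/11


H(X|Y) = Σ_y p(y) H(X|Y=y)
  p(Y=0) = 5/11, H(X|Y=0) = 0.7219
  p(Y=1) = 6/11, H(X|Y=1) = 0.9183
H(X|Y) = 0.4545×0.7219 + 0.5455×0.9183 = 0.8290 bits


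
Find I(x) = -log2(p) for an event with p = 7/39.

Information content I(x) = -log₂(p(x))
I = -log₂(7/39) = -log₂(0.1795)
I = 2.4780 bits


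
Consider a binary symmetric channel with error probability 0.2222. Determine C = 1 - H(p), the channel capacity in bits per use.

For BSC with error probability p:
C = 1 - H(p) where H(p) is binary entropy
H(0.2222) = -0.2222 × log₂(0.2222) - 0.7778 × log₂(0.7778)
H(p) = 0.7642
C = 1 - 0.7642 = 0.2358 bits/use


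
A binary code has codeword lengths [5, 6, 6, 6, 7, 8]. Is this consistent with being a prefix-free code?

Kraft inequality: Σ 2^(-l_i) ≤ 1 for prefix-free code
Calculating: 2^(-5) + 2^(-6) + 2^(-6) + 2^(-6) + 2^(-7) + 2^(-8)
= 0.03125 + 0.015625 + 0.015625 + 0.015625 + 0.0078125 + 0.00390625
= 0.0898
Since 0.0898 ≤ 1, prefix-free code exists


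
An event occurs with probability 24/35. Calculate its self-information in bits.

Information content I(x) = -log₂(p(x))
I = -log₂(24/35) = -log₂(0.6857)
I = 0.5443 bits


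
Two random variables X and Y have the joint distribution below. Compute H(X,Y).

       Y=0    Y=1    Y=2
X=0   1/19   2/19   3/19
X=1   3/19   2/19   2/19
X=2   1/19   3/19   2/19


H(X,Y) = -Σ p(x,y) log₂ p(x,y)
  p(0,0)=1/19: -0.0526 × log₂(0.0526) = 0.2236
  p(0,1)=2/19: -0.1053 × log₂(0.1053) = 0.3419
  p(0,2)=3/19: -0.1579 × log₂(0.1579) = 0.4205
  p(1,0)=3/19: -0.1579 × log₂(0.1579) = 0.4205
  p(1,1)=2/19: -0.1053 × log₂(0.1053) = 0.3419
  p(1,2)=2/19: -0.1053 × log₂(0.1053) = 0.3419
  p(2,0)=1/19: -0.0526 × log₂(0.0526) = 0.2236
  p(2,1)=3/19: -0.1579 × log₂(0.1579) = 0.4205
  p(2,2)=2/19: -0.1053 × log₂(0.1053) = 0.3419
H(X,Y) = 3.0761 bits


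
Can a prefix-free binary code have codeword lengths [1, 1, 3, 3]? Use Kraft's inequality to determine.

Kraft inequality: Σ 2^(-l_i) ≤ 1 for prefix-free code
Calculating: 2^(-1) + 2^(-1) + 2^(-3) + 2^(-3)
= 0.5 + 0.5 + 0.125 + 0.125
= 1.2500
Since 1.2500 > 1, prefix-free code does not exist


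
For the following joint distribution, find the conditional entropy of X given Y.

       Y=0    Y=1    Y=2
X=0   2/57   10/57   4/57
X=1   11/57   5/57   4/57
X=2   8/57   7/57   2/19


H(X|Y) = Σ_y p(y) H(X|Y=y)
  p(Y=0) = 7/19, H(X|Y=0) = 1.3421
  p(Y=1) = 22/57, H(X|Y=1) = 1.5285
  p(Y=2) = 14/57, H(X|Y=2) = 1.5567
H(X|Y) = 0.3684×1.3421 + 0.3860×1.5285 + 0.2456×1.5567 = 1.4668 bits


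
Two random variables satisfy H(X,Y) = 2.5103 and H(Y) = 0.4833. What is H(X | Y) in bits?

Chain rule: H(X,Y) = H(X|Y) + H(Y)
H(X|Y) = H(X,Y) - H(Y) = 2.5103 - 0.4833 = 2.027 bits


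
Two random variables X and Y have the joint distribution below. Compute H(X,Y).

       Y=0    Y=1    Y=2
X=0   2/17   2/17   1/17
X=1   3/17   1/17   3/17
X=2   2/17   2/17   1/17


H(X,Y) = -Σ p(x,y) log₂ p(x,y)
  p(0,0)=2/17: -0.1176 × log₂(0.1176) = 0.3632
  p(0,1)=2/17: -0.1176 × log₂(0.1176) = 0.3632
  p(0,2)=1/17: -0.0588 × log₂(0.0588) = 0.2404
  p(1,0)=3/17: -0.1765 × log₂(0.1765) = 0.4416
  p(1,1)=1/17: -0.0588 × log₂(0.0588) = 0.2404
  p(1,2)=3/17: -0.1765 × log₂(0.1765) = 0.4416
  p(2,0)=2/17: -0.1176 × log₂(0.1176) = 0.3632
  p(2,1)=2/17: -0.1176 × log₂(0.1176) = 0.3632
  p(2,2)=1/17: -0.0588 × log₂(0.0588) = 0.2404
H(X,Y) = 3.0575 bits


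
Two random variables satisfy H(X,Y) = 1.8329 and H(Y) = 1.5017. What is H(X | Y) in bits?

Chain rule: H(X,Y) = H(X|Y) + H(Y)
H(X|Y) = H(X,Y) - H(Y) = 1.8329 - 1.5017 = 0.3312 bits


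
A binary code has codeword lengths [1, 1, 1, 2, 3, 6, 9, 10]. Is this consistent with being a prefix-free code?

Kraft inequality: Σ 2^(-l_i) ≤ 1 for prefix-free code
Calculating: 2^(-1) + 2^(-1) + 2^(-1) + 2^(-2) + 2^(-3) + 2^(-6) + 2^(-9) + 2^(-10)
= 0.5 + 0.5 + 0.5 + 0.25 + 0.125 + 0.015625 + 0.001953125 + 0.0009765625
= 1.8936
Since 1.8936 > 1, prefix-free code does not exist


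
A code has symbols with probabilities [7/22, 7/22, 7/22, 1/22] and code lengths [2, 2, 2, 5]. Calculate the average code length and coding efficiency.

Average length L = Σ p_i × l_i = 2.1364 bits
Entropy H = 1.7797 bits
Efficiency η = H/L × 100% = 83.30%


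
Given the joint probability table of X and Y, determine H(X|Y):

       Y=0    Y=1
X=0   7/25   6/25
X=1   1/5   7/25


H(X|Y) = Σ_y p(y) H(X|Y=y)
  p(Y=0) = 12/25, H(X|Y=0) = 0.9799
  p(Y=1) = 13/25, H(X|Y=1) = 0.9957
H(X|Y) = 0.4800×0.9799 + 0.5200×0.9957 = 0.9881 bits


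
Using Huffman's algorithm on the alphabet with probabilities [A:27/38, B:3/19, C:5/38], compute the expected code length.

Huffman tree construction:
Combine smallest probabilities repeatedly
Resulting codes:
  A: 1 (length 1)
  B: 01 (length 2)
  C: 00 (length 2)
Average length = Σ p(s) × length(s) = 1.2895 bits


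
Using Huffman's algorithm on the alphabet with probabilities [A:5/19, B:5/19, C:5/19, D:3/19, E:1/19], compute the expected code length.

Huffman tree construction:
Combine smallest probabilities repeatedly
Resulting codes:
  A: 01 (length 2)
  B: 10 (length 2)
  C: 11 (length 2)
  D: 001 (length 3)
  E: 000 (length 3)
Average length = Σ p(s) × length(s) = 2.2105 bits


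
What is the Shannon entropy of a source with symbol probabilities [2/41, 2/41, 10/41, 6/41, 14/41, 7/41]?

H(X) = -Σ p(x) log₂ p(x)
  -2/41 × log₂(2/41) = 0.2126
  -2/41 × log₂(2/41) = 0.2126
  -10/41 × log₂(10/41) = 0.4965
  -6/41 × log₂(6/41) = 0.4057
  -14/41 × log₂(14/41) = 0.5293
  -7/41 × log₂(7/41) = 0.4354
H(X) = 2.2921 bits


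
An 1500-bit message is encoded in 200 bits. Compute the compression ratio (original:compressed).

Compression ratio = Original / Compressed
= 1500 / 200 = 7.50:1


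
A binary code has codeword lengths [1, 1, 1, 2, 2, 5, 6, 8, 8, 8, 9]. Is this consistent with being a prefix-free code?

Kraft inequality: Σ 2^(-l_i) ≤ 1 for prefix-free code
Calculating: 2^(-1) + 2^(-1) + 2^(-1) + 2^(-2) + 2^(-2) + 2^(-5) + 2^(-6) + 2^(-8) + 2^(-8) + 2^(-8) + 2^(-9)
= 0.5 + 0.5 + 0.5 + 0.25 + 0.25 + 0.03125 + 0.015625 + 0.00390625 + 0.00390625 + 0.00390625 + 0.001953125
= 2.0605
Since 2.0605 > 1, prefix-free code does not exist


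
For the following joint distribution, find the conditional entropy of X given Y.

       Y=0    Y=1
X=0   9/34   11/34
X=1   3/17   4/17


H(X|Y) = Σ_y p(y) H(X|Y=y)
  p(Y=0) = 15/34, H(X|Y=0) = 0.9710
  p(Y=1) = 19/34, H(X|Y=1) = 0.9819
H(X|Y) = 0.4412×0.9710 + 0.5588×0.9819 = 0.9771 bits


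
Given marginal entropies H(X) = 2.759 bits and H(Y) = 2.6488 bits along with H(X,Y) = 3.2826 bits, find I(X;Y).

I(X;Y) = H(X) + H(Y) - H(X,Y)
I(X;Y) = 2.759 + 2.6488 - 3.2826 = 2.1252 bits


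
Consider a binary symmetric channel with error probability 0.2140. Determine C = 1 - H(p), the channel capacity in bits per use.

For BSC with error probability p:
C = 1 - H(p) where H(p) is binary entropy
H(0.2140) = -0.2140 × log₂(0.2140) - 0.7860 × log₂(0.7860)
H(p) = 0.7491
C = 1 - 0.7491 = 0.2509 bits/use


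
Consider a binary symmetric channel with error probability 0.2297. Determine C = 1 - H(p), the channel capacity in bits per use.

For BSC with error probability p:
C = 1 - H(p) where H(p) is binary entropy
H(0.2297) = -0.2297 × log₂(0.2297) - 0.7703 × log₂(0.7703)
H(p) = 0.7775
C = 1 - 0.7775 = 0.2225 bits/use


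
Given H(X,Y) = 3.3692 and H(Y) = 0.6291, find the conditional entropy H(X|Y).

Chain rule: H(X,Y) = H(X|Y) + H(Y)
H(X|Y) = H(X,Y) - H(Y) = 3.3692 - 0.6291 = 2.7401 bits


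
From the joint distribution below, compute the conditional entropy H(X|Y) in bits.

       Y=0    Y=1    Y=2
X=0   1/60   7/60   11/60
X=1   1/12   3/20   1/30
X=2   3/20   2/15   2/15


H(X|Y) = Σ_y p(y) H(X|Y=y)
  p(Y=0) = 1/4, H(X|Y=0) = 1.2310
  p(Y=1) = 2/5, H(X|Y=1) = 1.5774
  p(Y=2) = 7/20, H(X|Y=2) = 1.3421
H(X|Y) = 0.2500×1.2310 + 0.4000×1.5774 + 0.3500×1.3421 = 1.4085 bits


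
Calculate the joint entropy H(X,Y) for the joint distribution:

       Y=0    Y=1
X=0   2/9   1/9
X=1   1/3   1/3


H(X,Y) = -Σ p(x,y) log₂ p(x,y)
  p(0,0)=2/9: -0.2222 × log₂(0.2222) = 0.4822
  p(0,1)=1/9: -0.1111 × log₂(0.1111) = 0.3522
  p(1,0)=1/3: -0.3333 × log₂(0.3333) = 0.5283
  p(1,1)=1/3: -0.3333 × log₂(0.3333) = 0.5283
H(X,Y) = 1.8911 bits


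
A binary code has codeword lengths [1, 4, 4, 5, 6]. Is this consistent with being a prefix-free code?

Kraft inequality: Σ 2^(-l_i) ≤ 1 for prefix-free code
Calculating: 2^(-1) + 2^(-4) + 2^(-4) + 2^(-5) + 2^(-6)
= 0.5 + 0.0625 + 0.0625 + 0.03125 + 0.015625
= 0.6719
Since 0.6719 ≤ 1, prefix-free code exists


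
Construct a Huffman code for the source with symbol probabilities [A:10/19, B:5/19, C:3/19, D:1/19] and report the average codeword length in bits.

Huffman tree construction:
Combine smallest probabilities repeatedly
Resulting codes:
  A: 1 (length 1)
  B: 01 (length 2)
  C: 001 (length 3)
  D: 000 (length 3)
Average length = Σ p(s) × length(s) = 1.6842 bits


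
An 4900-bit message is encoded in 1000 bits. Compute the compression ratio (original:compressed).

Compression ratio = Original / Compressed
= 4900 / 1000 = 4.90:1


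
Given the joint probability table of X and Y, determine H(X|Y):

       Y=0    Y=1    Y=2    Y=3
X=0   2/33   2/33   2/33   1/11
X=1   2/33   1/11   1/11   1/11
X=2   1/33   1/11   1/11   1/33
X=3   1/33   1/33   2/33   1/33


H(X|Y) = Σ_y p(y) H(X|Y=y)
  p(Y=0) = 2/11, H(X|Y=0) = 1.9183
  p(Y=1) = 3/11, H(X|Y=1) = 1.8911
  p(Y=2) = 10/33, H(X|Y=2) = 1.9710
  p(Y=3) = 8/33, H(X|Y=3) = 1.8113
H(X|Y) = 0.1818×1.9183 + 0.2727×1.8911 + 0.3030×1.9710 + 0.2424×1.8113 = 1.9009 bits


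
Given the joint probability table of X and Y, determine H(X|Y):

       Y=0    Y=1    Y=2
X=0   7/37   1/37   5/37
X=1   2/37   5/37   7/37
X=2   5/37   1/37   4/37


H(X|Y) = Σ_y p(y) H(X|Y=y)
  p(Y=0) = 14/37, H(X|Y=0) = 1.4316
  p(Y=1) = 7/37, H(X|Y=1) = 1.1488
  p(Y=2) = 16/37, H(X|Y=2) = 1.5462
H(X|Y) = 0.3784×1.4316 + 0.1892×1.1488 + 0.4324×1.5462 = 1.4276 bits


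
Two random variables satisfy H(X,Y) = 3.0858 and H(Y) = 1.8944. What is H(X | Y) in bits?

Chain rule: H(X,Y) = H(X|Y) + H(Y)
H(X|Y) = H(X,Y) - H(Y) = 3.0858 - 1.8944 = 1.1914 bits


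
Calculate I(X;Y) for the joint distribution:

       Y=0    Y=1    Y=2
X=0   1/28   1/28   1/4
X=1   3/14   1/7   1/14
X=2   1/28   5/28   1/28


H(X) = 1.5502, H(Y) = 1.5774, H(X,Y) = 2.7798
I(X;Y) = H(X) + H(Y) - H(X,Y) = 0.3478 bits


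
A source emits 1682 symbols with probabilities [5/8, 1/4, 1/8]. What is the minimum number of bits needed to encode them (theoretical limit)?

Entropy H = 1.2988 bits/symbol
Minimum bits = H × n = 1.2988 × 1682
= 2184.57 bits


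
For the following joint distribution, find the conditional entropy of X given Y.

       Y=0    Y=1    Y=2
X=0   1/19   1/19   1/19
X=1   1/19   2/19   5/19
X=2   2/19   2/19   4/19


H(X|Y) = Σ_y p(y) H(X|Y=y)
  p(Y=0) = 4/19, H(X|Y=0) = 1.5000
  p(Y=1) = 5/19, H(X|Y=1) = 1.5219
  p(Y=2) = 10/19, H(X|Y=2) = 1.3610
H(X|Y) = 0.2105×1.5000 + 0.2632×1.5219 + 0.5263×1.3610 = 1.4326 bits


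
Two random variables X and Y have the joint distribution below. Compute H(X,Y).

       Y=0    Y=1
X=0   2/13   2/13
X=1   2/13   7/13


H(X,Y) = -Σ p(x,y) log₂ p(x,y)
  p(0,0)=2/13: -0.1538 × log₂(0.1538) = 0.4155
  p(0,1)=2/13: -0.1538 × log₂(0.1538) = 0.4155
  p(1,0)=2/13: -0.1538 × log₂(0.1538) = 0.4155
  p(1,1)=7/13: -0.5385 × log₂(0.5385) = 0.4809
H(X,Y) = 1.7272 bits


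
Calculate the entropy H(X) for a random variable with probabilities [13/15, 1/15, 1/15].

H(X) = -Σ p(x) log₂ p(x)
  -13/15 × log₂(13/15) = 0.1789
  -1/15 × log₂(1/15) = 0.2605
  -1/15 × log₂(1/15) = 0.2605
H(X) = 0.6998 bits


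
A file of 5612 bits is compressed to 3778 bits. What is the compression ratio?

Compression ratio = Original / Compressed
= 5612 / 3778 = 1.49:1


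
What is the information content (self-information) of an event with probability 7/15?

Information content I(x) = -log₂(p(x))
I = -log₂(7/15) = -log₂(0.4667)
I = 1.0995 bits


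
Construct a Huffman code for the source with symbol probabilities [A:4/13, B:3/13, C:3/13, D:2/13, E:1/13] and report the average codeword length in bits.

Huffman tree construction:
Combine smallest probabilities repeatedly
Resulting codes:
  A: 11 (length 2)
  B: 00 (length 2)
  C: 01 (length 2)
  D: 101 (length 3)
  E: 100 (length 3)
Average length = Σ p(s) × length(s) = 2.2308 bits


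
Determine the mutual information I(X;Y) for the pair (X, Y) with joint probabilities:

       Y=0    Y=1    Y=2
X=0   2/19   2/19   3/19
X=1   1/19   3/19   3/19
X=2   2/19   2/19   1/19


H(X) = 1.5683, H(Y) = 1.5683, H(X,Y) = 3.0761
I(X;Y) = H(X) + H(Y) - H(X,Y) = 0.0605 bits


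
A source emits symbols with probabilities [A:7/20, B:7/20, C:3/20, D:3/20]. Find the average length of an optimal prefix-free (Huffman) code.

Huffman tree construction:
Combine smallest probabilities repeatedly
Resulting codes:
  A: 11 (length 2)
  B: 0 (length 1)
  C: 100 (length 3)
  D: 101 (length 3)
Average length = Σ p(s) × length(s) = 1.9500 bits


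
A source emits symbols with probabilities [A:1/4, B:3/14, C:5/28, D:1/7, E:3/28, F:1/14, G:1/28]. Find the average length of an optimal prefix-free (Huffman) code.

Huffman tree construction:
Combine smallest probabilities repeatedly
Resulting codes:
  A: 10 (length 2)
  B: 00 (length 2)
  C: 111 (length 3)
  D: 110 (length 3)
  E: 010 (length 3)
  F: 0111 (length 4)
  G: 0110 (length 4)
Average length = Σ p(s) × length(s) = 2.6429 bits


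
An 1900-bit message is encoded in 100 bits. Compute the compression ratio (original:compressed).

Compression ratio = Original / Compressed
= 1900 / 100 = 19.00:1


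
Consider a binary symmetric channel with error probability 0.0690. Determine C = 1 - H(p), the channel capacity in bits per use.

For BSC with error probability p:
C = 1 - H(p) where H(p) is binary entropy
H(0.0690) = -0.0690 × log₂(0.0690) - 0.9310 × log₂(0.9310)
H(p) = 0.3622
C = 1 - 0.3622 = 0.6378 bits/use


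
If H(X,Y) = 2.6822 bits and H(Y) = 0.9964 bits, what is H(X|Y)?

Chain rule: H(X,Y) = H(X|Y) + H(Y)
H(X|Y) = H(X,Y) - H(Y) = 2.6822 - 0.9964 = 1.6858 bits


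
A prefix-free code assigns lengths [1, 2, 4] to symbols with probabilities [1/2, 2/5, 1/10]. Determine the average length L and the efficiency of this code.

Average length L = Σ p_i × l_i = 1.7000 bits
Entropy H = 1.3610 bits
Efficiency η = H/L × 100% = 80.06%


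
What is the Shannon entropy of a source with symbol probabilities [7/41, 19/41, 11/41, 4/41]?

H(X) = -Σ p(x) log₂ p(x)
  -7/41 × log₂(7/41) = 0.4354
  -19/41 × log₂(19/41) = 0.5142
  -11/41 × log₂(11/41) = 0.5093
  -4/41 × log₂(4/41) = 0.3276
H(X) = 1.7864 bits


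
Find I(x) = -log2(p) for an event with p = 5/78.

Information content I(x) = -log₂(p(x))
I = -log₂(5/78) = -log₂(0.0641)
I = 3.9635 bits


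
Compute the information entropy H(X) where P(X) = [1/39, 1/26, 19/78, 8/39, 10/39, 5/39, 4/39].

H(X) = -Σ p(x) log₂ p(x)
  -1/39 × log₂(1/39) = 0.1355
  -1/26 × log₂(1/26) = 0.1808
  -19/78 × log₂(19/78) = 0.4963
  -8/39 × log₂(8/39) = 0.4688
  -10/39 × log₂(10/39) = 0.5035
  -5/39 × log₂(5/39) = 0.3799
  -4/39 × log₂(4/39) = 0.3370
H(X) = 2.5018 bits


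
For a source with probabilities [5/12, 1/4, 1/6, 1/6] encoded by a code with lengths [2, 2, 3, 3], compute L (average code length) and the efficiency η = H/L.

Average length L = Σ p_i × l_i = 2.3333 bits
Entropy H = 1.8879 bits
Efficiency η = H/L × 100% = 80.91%


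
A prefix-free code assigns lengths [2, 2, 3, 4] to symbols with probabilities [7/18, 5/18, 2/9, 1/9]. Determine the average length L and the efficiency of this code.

Average length L = Σ p_i × l_i = 2.4444 bits
Entropy H = 1.8776 bits
Efficiency η = H/L × 100% = 76.81%


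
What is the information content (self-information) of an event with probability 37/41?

Information content I(x) = -log₂(p(x))
I = -log₂(37/41) = -log₂(0.9024)
I = 0.1481 bits


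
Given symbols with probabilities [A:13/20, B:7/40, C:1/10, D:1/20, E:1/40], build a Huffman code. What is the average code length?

Huffman tree construction:
Combine smallest probabilities repeatedly
Resulting codes:
  A: 1 (length 1)
  B: 00 (length 2)
  C: 011 (length 3)
  D: 0101 (length 4)
  E: 0100 (length 4)
Average length = Σ p(s) × length(s) = 1.6000 bits


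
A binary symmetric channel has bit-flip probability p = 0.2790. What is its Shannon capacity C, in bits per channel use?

For BSC with error probability p:
C = 1 - H(p) where H(p) is binary entropy
H(0.2790) = -0.2790 × log₂(0.2790) - 0.7210 × log₂(0.7210)
H(p) = 0.8541
C = 1 - 0.8541 = 0.1459 bits/use


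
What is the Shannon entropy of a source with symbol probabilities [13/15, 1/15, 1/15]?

H(X) = -Σ p(x) log₂ p(x)
  -13/15 × log₂(13/15) = 0.1789
  -1/15 × log₂(1/15) = 0.2605
  -1/15 × log₂(1/15) = 0.2605
H(X) = 0.6998 bits


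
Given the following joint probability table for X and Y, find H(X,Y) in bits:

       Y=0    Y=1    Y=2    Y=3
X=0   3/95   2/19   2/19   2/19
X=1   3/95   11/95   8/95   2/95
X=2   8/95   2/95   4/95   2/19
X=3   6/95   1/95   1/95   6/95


H(X,Y) = -Σ p(x,y) log₂ p(x,y)
  p(0,0)=3/95: -0.0316 × log₂(0.0316) = 0.1574
  p(0,1)=2/19: -0.1053 × log₂(0.1053) = 0.3419
  p(0,2)=2/19: -0.1053 × log₂(0.1053) = 0.3419
  p(0,3)=2/19: -0.1053 × log₂(0.1053) = 0.3419
  p(1,0)=3/95: -0.0316 × log₂(0.0316) = 0.1574
  p(1,1)=11/95: -0.1158 × log₂(0.1158) = 0.3602
  p(1,2)=8/95: -0.0842 × log₂(0.0842) = 0.3006
  p(1,3)=2/95: -0.0211 × log₂(0.0211) = 0.1173
  p(2,0)=8/95: -0.0842 × log₂(0.0842) = 0.3006
  p(2,1)=2/95: -0.0211 × log₂(0.0211) = 0.1173
  p(2,2)=4/95: -0.0421 × log₂(0.0421) = 0.1924
  p(2,3)=2/19: -0.1053 × log₂(0.1053) = 0.3419
  p(3,0)=6/95: -0.0632 × log₂(0.0632) = 0.2517
  p(3,1)=1/95: -0.0105 × log₂(0.0105) = 0.0692
  p(3,2)=1/95: -0.0105 × log₂(0.0105) = 0.0692
  p(3,3)=6/95: -0.0632 × log₂(0.0632) = 0.2517
H(X,Y) = 3.7124 bits


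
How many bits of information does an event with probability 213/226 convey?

Information content I(x) = -log₂(p(x))
I = -log₂(213/226) = -log₂(0.9425)
I = 0.0855 bits


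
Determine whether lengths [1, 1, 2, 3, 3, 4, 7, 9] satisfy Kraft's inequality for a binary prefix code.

Kraft inequality: Σ 2^(-l_i) ≤ 1 for prefix-free code
Calculating: 2^(-1) + 2^(-1) + 2^(-2) + 2^(-3) + 2^(-3) + 2^(-4) + 2^(-7) + 2^(-9)
= 0.5 + 0.5 + 0.25 + 0.125 + 0.125 + 0.0625 + 0.0078125 + 0.001953125
= 1.5723
Since 1.5723 > 1, prefix-free code does not exist


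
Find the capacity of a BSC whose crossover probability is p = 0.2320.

For BSC with error probability p:
C = 1 - H(p) where H(p) is binary entropy
H(0.2320) = -0.2320 × log₂(0.2320) - 0.7680 × log₂(0.7680)
H(p) = 0.7815
C = 1 - 0.7815 = 0.2185 bits/use


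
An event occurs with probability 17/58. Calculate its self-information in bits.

Information content I(x) = -log₂(p(x))
I = -log₂(17/58) = -log₂(0.2931)
I = 1.7705 bits


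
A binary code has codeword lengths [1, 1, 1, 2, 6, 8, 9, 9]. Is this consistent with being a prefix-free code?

Kraft inequality: Σ 2^(-l_i) ≤ 1 for prefix-free code
Calculating: 2^(-1) + 2^(-1) + 2^(-1) + 2^(-2) + 2^(-6) + 2^(-8) + 2^(-9) + 2^(-9)
= 0.5 + 0.5 + 0.5 + 0.25 + 0.015625 + 0.00390625 + 0.001953125 + 0.001953125
= 1.7734
Since 1.7734 > 1, prefix-free code does not exist


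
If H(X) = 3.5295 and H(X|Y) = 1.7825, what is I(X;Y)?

I(X;Y) = H(X) - H(X|Y)
I(X;Y) = 3.5295 - 1.7825 = 1.747 bits


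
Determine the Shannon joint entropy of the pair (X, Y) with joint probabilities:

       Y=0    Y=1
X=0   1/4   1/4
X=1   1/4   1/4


H(X,Y) = -Σ p(x,y) log₂ p(x,y)
  p(0,0)=1/4: -0.2500 × log₂(0.2500) = 0.5000
  p(0,1)=1/4: -0.2500 × log₂(0.2500) = 0.5000
  p(1,0)=1/4: -0.2500 × log₂(0.2500) = 0.5000
  p(1,1)=1/4: -0.2500 × log₂(0.2500) = 0.5000
H(X,Y) = 2.0000 bits


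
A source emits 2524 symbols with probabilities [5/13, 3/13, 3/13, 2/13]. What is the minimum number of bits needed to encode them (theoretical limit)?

Entropy H = 1.9220 bits/symbol
Minimum bits = H × n = 1.9220 × 2524
= 4851.19 bits


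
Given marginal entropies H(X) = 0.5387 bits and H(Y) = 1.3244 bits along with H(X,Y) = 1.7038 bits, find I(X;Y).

I(X;Y) = H(X) + H(Y) - H(X,Y)
I(X;Y) = 0.5387 + 1.3244 - 1.7038 = 0.1593 bits


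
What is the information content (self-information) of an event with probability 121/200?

Information content I(x) = -log₂(p(x))
I = -log₂(121/200) = -log₂(0.6050)
I = 0.7250 bits


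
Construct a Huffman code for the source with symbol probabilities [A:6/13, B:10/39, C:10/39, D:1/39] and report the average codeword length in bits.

Huffman tree construction:
Combine smallest probabilities repeatedly
Resulting codes:
  A: 0 (length 1)
  B: 111 (length 3)
  C: 10 (length 2)
  D: 110 (length 3)
Average length = Σ p(s) × length(s) = 1.8205 bits


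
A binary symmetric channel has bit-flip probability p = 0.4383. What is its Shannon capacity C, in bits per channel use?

For BSC with error probability p:
C = 1 - H(p) where H(p) is binary entropy
H(0.4383) = -0.4383 × log₂(0.4383) - 0.5617 × log₂(0.5617)
H(p) = 0.9890
C = 1 - 0.9890 = 0.0110 bits/use


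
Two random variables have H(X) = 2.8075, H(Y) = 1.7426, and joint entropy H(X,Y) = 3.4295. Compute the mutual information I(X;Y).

I(X;Y) = H(X) + H(Y) - H(X,Y)
I(X;Y) = 2.8075 + 1.7426 - 3.4295 = 1.1206 bits


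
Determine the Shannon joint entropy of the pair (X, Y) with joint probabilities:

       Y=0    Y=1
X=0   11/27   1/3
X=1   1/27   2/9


H(X,Y) = -Σ p(x,y) log₂ p(x,y)
  p(0,0)=11/27: -0.4074 × log₂(0.4074) = 0.5278
  p(0,1)=1/3: -0.3333 × log₂(0.3333) = 0.5283
  p(1,0)=1/27: -0.0370 × log₂(0.0370) = 0.1761
  p(1,1)=2/9: -0.2222 × log₂(0.2222) = 0.4822
H(X,Y) = 1.7144 bits


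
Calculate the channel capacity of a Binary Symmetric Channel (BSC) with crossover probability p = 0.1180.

For BSC with error probability p:
C = 1 - H(p) where H(p) is binary entropy
H(0.1180) = -0.1180 × log₂(0.1180) - 0.8820 × log₂(0.8820)
H(p) = 0.5236
C = 1 - 0.5236 = 0.4764 bits/use


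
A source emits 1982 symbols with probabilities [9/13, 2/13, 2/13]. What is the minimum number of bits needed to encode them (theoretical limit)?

Entropy H = 1.1982 bits/symbol
Minimum bits = H × n = 1.1982 × 1982
= 2374.80 bits


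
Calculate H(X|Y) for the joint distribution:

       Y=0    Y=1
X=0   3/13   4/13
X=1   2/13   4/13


H(X|Y) = Σ_y p(y) H(X|Y=y)
  p(Y=0) = 5/13, H(X|Y=0) = 0.9710
  p(Y=1) = 8/13, H(X|Y=1) = 1.0000
H(X|Y) = 0.3846×0.9710 + 0.6154×1.0000 = 0.9888 bits


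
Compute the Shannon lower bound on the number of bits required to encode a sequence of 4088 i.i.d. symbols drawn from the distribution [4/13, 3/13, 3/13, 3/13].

Entropy H = 1.9878 bits/symbol
Minimum bits = H × n = 1.9878 × 4088
= 8126.02 bits


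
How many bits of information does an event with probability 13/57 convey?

Information content I(x) = -log₂(p(x))
I = -log₂(13/57) = -log₂(0.2281)
I = 2.1325 bits


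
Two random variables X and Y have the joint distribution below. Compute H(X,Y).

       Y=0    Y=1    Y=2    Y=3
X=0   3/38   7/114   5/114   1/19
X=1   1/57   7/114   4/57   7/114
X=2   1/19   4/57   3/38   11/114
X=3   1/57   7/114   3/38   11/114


H(X,Y) = -Σ p(x,y) log₂ p(x,y)
  p(0,0)=3/38: -0.0789 × log₂(0.0789) = 0.2892
  p(0,1)=7/114: -0.0614 × log₂(0.0614) = 0.2472
  p(0,2)=5/114: -0.0439 × log₂(0.0439) = 0.1978
  p(0,3)=1/19: -0.0526 × log₂(0.0526) = 0.2236
  p(1,0)=1/57: -0.0175 × log₂(0.0175) = 0.1023
  p(1,1)=7/114: -0.0614 × log₂(0.0614) = 0.2472
  p(1,2)=4/57: -0.0702 × log₂(0.0702) = 0.2690
  p(1,3)=7/114: -0.0614 × log₂(0.0614) = 0.2472
  p(2,0)=1/19: -0.0526 × log₂(0.0526) = 0.2236
  p(2,1)=4/57: -0.0702 × log₂(0.0702) = 0.2690
  p(2,2)=3/38: -0.0789 × log₂(0.0789) = 0.2892
  p(2,3)=11/114: -0.0965 × log₂(0.0965) = 0.3255
  p(3,0)=1/57: -0.0175 × log₂(0.0175) = 0.1023
  p(3,1)=7/114: -0.0614 × log₂(0.0614) = 0.2472
  p(3,2)=3/38: -0.0789 × log₂(0.0789) = 0.2892
  p(3,3)=11/114: -0.0965 × log₂(0.0965) = 0.3255
H(X,Y) = 3.8949 bits


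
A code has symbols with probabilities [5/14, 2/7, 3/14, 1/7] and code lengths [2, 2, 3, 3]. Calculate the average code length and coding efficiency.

Average length L = Σ p_i × l_i = 2.3571 bits
Entropy H = 1.9242 bits
Efficiency η = H/L × 100% = 81.63%


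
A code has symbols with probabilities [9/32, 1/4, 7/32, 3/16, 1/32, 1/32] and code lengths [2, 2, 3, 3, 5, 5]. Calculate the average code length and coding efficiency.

Average length L = Σ p_i × l_i = 2.5938 bits
Entropy H = 2.2597 bits
Efficiency η = H/L × 100% = 87.12%


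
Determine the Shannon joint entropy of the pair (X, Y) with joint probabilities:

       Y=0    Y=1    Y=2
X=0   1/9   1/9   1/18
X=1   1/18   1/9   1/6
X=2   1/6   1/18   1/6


H(X,Y) = -Σ p(x,y) log₂ p(x,y)
  p(0,0)=1/9: -0.1111 × log₂(0.1111) = 0.3522
  p(0,1)=1/9: -0.1111 × log₂(0.1111) = 0.3522
  p(0,2)=1/18: -0.0556 × log₂(0.0556) = 0.2317
  p(1,0)=1/18: -0.0556 × log₂(0.0556) = 0.2317
  p(1,1)=1/9: -0.1111 × log₂(0.1111) = 0.3522
  p(1,2)=1/6: -0.1667 × log₂(0.1667) = 0.4308
  p(2,0)=1/6: -0.1667 × log₂(0.1667) = 0.4308
  p(2,1)=1/18: -0.0556 × log₂(0.0556) = 0.2317
  p(2,2)=1/6: -0.1667 × log₂(0.1667) = 0.4308
H(X,Y) = 3.0441 bits


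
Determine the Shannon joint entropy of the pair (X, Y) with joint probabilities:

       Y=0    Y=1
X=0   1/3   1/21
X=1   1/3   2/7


H(X,Y) = -Σ p(x,y) log₂ p(x,y)
  p(0,0)=1/3: -0.3333 × log₂(0.3333) = 0.5283
  p(0,1)=1/21: -0.0476 × log₂(0.0476) = 0.2092
  p(1,0)=1/3: -0.3333 × log₂(0.3333) = 0.5283
  p(1,1)=2/7: -0.2857 × log₂(0.2857) = 0.5164
H(X,Y) = 1.7822 bits


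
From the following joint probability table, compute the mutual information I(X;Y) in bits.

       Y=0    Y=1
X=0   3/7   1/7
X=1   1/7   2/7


H(X) = 0.9852, H(Y) = 0.9852, H(X,Y) = 1.8424
I(X;Y) = H(X) + H(Y) - H(X,Y) = 0.1281 bits


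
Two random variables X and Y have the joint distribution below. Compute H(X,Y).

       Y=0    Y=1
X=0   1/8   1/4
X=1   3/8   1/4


H(X,Y) = -Σ p(x,y) log₂ p(x,y)
  p(0,0)=1/8: -0.1250 × log₂(0.1250) = 0.3750
  p(0,1)=1/4: -0.2500 × log₂(0.2500) = 0.5000
  p(1,0)=3/8: -0.3750 × log₂(0.3750) = 0.5306
  p(1,1)=1/4: -0.2500 × log₂(0.2500) = 0.5000
H(X,Y) = 1.9056 bits


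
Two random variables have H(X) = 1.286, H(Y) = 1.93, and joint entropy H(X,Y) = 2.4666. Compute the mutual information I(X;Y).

I(X;Y) = H(X) + H(Y) - H(X,Y)
I(X;Y) = 1.286 + 1.93 - 2.4666 = 0.7494 bits


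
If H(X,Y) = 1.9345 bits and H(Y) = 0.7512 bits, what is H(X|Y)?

Chain rule: H(X,Y) = H(X|Y) + H(Y)
H(X|Y) = H(X,Y) - H(Y) = 1.9345 - 0.7512 = 1.1833 bits


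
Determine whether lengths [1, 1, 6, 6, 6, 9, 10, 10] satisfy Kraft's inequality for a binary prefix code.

Kraft inequality: Σ 2^(-l_i) ≤ 1 for prefix-free code
Calculating: 2^(-1) + 2^(-1) + 2^(-6) + 2^(-6) + 2^(-6) + 2^(-9) + 2^(-10) + 2^(-10)
= 0.5 + 0.5 + 0.015625 + 0.015625 + 0.015625 + 0.001953125 + 0.0009765625 + 0.0009765625
= 1.0508
Since 1.0508 > 1, prefix-free code does not exist


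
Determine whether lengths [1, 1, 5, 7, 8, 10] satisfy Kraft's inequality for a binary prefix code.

Kraft inequality: Σ 2^(-l_i) ≤ 1 for prefix-free code
Calculating: 2^(-1) + 2^(-1) + 2^(-5) + 2^(-7) + 2^(-8) + 2^(-10)
= 0.5 + 0.5 + 0.03125 + 0.0078125 + 0.00390625 + 0.0009765625
= 1.0439
Since 1.0439 > 1, prefix-free code does not exist


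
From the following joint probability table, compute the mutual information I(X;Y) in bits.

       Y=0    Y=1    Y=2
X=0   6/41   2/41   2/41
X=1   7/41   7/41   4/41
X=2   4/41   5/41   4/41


H(X) = 1.5433, H(Y) = 1.5525, H(X,Y) = 3.0546
I(X;Y) = H(X) + H(Y) - H(X,Y) = 0.0412 bits


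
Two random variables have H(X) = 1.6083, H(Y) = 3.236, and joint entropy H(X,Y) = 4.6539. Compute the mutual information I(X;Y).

I(X;Y) = H(X) + H(Y) - H(X,Y)
I(X;Y) = 1.6083 + 3.236 - 4.6539 = 0.1904 bits


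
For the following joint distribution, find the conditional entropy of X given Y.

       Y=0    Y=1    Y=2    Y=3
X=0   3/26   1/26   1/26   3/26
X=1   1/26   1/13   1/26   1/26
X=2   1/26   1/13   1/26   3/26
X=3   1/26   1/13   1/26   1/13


H(X|Y) = Σ_y p(y) H(X|Y=y)
  p(Y=0) = 3/13, H(X|Y=0) = 1.7925
  p(Y=1) = 7/26, H(X|Y=1) = 1.9502
  p(Y=2) = 2/13, H(X|Y=2) = 2.0000
  p(Y=3) = 9/26, H(X|Y=3) = 1.8911
H(X|Y) = 0.2308×1.7925 + 0.2692×1.9502 + 0.1538×2.0000 + 0.3462×1.8911 = 1.9010 bits


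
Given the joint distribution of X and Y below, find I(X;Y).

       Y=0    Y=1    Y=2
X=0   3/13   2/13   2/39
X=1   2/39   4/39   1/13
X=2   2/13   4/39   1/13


H(X) = 1.5387, H(Y) = 1.5216, H(X,Y) = 3.0018
I(X;Y) = H(X) + H(Y) - H(X,Y) = 0.0584 bits


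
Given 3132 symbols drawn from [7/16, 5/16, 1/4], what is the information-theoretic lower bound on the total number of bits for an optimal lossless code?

Entropy H = 1.5462 bits/symbol
Minimum bits = H × n = 1.5462 × 3132
= 4842.63 bits


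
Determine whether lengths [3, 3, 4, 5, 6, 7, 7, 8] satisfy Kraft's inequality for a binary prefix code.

Kraft inequality: Σ 2^(-l_i) ≤ 1 for prefix-free code
Calculating: 2^(-3) + 2^(-3) + 2^(-4) + 2^(-5) + 2^(-6) + 2^(-7) + 2^(-7) + 2^(-8)
= 0.125 + 0.125 + 0.0625 + 0.03125 + 0.015625 + 0.0078125 + 0.0078125 + 0.00390625
= 0.3789
Since 0.3789 ≤ 1, prefix-free code exists


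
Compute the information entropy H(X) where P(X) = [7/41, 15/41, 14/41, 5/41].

H(X) = -Σ p(x) log₂ p(x)
  -7/41 × log₂(7/41) = 0.4354
  -15/41 × log₂(15/41) = 0.5307
  -14/41 × log₂(14/41) = 0.5293
  -5/41 × log₂(5/41) = 0.3702
H(X) = 1.8657 bits


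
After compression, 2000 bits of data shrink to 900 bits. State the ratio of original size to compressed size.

Compression ratio = Original / Compressed
= 2000 / 900 = 2.22:1


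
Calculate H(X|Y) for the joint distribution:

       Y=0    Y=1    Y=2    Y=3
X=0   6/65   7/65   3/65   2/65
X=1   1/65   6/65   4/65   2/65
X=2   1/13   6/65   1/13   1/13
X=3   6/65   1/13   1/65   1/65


H(X|Y) = Σ_y p(y) H(X|Y=y)
  p(Y=0) = 18/65, H(X|Y=0) = 1.8016
  p(Y=1) = 24/65, H(X|Y=1) = 1.9899
  p(Y=2) = 1/5, H(X|Y=2) = 1.8262
  p(Y=3) = 2/13, H(X|Y=3) = 1.7610
H(X|Y) = 0.2769×1.8016 + 0.3692×1.9899 + 0.2000×1.8262 + 0.1538×1.7610 = 1.8698 bits


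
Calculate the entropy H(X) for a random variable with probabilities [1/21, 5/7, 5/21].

H(X) = -Σ p(x) log₂ p(x)
  -1/21 × log₂(1/21) = 0.2092
  -5/7 × log₂(5/7) = 0.3467
  -5/21 × log₂(5/21) = 0.4929
H(X) = 1.0488 bits


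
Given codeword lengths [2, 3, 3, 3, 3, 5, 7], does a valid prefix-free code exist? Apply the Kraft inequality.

Kraft inequality: Σ 2^(-l_i) ≤ 1 for prefix-free code
Calculating: 2^(-2) + 2^(-3) + 2^(-3) + 2^(-3) + 2^(-3) + 2^(-5) + 2^(-7)
= 0.25 + 0.125 + 0.125 + 0.125 + 0.125 + 0.03125 + 0.0078125
= 0.7891
Since 0.7891 ≤ 1, prefix-free code exists


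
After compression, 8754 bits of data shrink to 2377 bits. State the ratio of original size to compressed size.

Compression ratio = Original / Compressed
= 8754 / 2377 = 3.68:1


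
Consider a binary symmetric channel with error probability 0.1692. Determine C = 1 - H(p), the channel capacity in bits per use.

For BSC with error probability p:
C = 1 - H(p) where H(p) is binary entropy
H(0.1692) = -0.1692 × log₂(0.1692) - 0.8308 × log₂(0.8308)
H(p) = 0.6559
C = 1 - 0.6559 = 0.3441 bits/use


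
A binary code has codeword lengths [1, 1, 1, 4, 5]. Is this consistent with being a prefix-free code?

Kraft inequality: Σ 2^(-l_i) ≤ 1 for prefix-free code
Calculating: 2^(-1) + 2^(-1) + 2^(-1) + 2^(-4) + 2^(-5)
= 0.5 + 0.5 + 0.5 + 0.0625 + 0.03125
= 1.5938
Since 1.5938 > 1, prefix-free code does not exist


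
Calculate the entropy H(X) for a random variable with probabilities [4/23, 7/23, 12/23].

H(X) = -Σ p(x) log₂ p(x)
  -4/23 × log₂(4/23) = 0.4389
  -7/23 × log₂(7/23) = 0.5223
  -12/23 × log₂(12/23) = 0.4897
H(X) = 1.4509 bits


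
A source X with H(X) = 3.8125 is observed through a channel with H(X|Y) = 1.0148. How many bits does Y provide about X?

I(X;Y) = H(X) - H(X|Y)
I(X;Y) = 3.8125 - 1.0148 = 2.7977 bits


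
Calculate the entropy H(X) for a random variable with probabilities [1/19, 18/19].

H(X) = -Σ p(x) log₂ p(x)
  -1/19 × log₂(1/19) = 0.2236
  -18/19 × log₂(18/19) = 0.0739
H(X) = 0.2975 bits


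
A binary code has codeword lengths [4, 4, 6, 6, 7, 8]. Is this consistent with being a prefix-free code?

Kraft inequality: Σ 2^(-l_i) ≤ 1 for prefix-free code
Calculating: 2^(-4) + 2^(-4) + 2^(-6) + 2^(-6) + 2^(-7) + 2^(-8)
= 0.0625 + 0.0625 + 0.015625 + 0.015625 + 0.0078125 + 0.00390625
= 0.1680
Since 0.1680 ≤ 1, prefix-free code exists


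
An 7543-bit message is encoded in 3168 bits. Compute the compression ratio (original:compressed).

Compression ratio = Original / Compressed
= 7543 / 3168 = 2.38:1


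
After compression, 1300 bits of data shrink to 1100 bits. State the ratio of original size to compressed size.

Compression ratio = Original / Compressed
= 1300 / 1100 = 1.18:1


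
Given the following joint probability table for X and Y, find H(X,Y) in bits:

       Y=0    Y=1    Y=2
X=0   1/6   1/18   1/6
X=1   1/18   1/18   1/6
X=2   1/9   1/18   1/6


H(X,Y) = -Σ p(x,y) log₂ p(x,y)
  p(0,0)=1/6: -0.1667 × log₂(0.1667) = 0.4308
  p(0,1)=1/18: -0.0556 × log₂(0.0556) = 0.2317
  p(0,2)=1/6: -0.1667 × log₂(0.1667) = 0.4308
  p(1,0)=1/18: -0.0556 × log₂(0.0556) = 0.2317
  p(1,1)=1/18: -0.0556 × log₂(0.0556) = 0.2317
  p(1,2)=1/6: -0.1667 × log₂(0.1667) = 0.4308
  p(2,0)=1/9: -0.1111 × log₂(0.1111) = 0.3522
  p(2,1)=1/18: -0.0556 × log₂(0.0556) = 0.2317
  p(2,2)=1/6: -0.1667 × log₂(0.1667) = 0.4308
H(X,Y) = 3.0022 bits


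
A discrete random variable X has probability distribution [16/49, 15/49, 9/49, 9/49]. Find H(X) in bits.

H(X) = -Σ p(x) log₂ p(x)
  -16/49 × log₂(16/49) = 0.5273
  -15/49 × log₂(15/49) = 0.5228
  -9/49 × log₂(9/49) = 0.4490
  -9/49 × log₂(9/49) = 0.4490
H(X) = 1.9481 bits


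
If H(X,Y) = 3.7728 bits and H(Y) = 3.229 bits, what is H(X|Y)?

Chain rule: H(X,Y) = H(X|Y) + H(Y)
H(X|Y) = H(X,Y) - H(Y) = 3.7728 - 3.229 = 0.5438 bits


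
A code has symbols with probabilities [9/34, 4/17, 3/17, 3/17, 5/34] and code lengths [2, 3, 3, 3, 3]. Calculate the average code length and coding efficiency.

Average length L = Σ p_i × l_i = 2.7353 bits
Entropy H = 2.2887 bits
Efficiency η = H/L × 100% = 83.67%


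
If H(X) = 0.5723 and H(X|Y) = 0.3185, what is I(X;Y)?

I(X;Y) = H(X) - H(X|Y)
I(X;Y) = 0.5723 - 0.3185 = 0.2538 bits


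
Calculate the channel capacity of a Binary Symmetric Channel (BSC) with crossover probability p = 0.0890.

For BSC with error probability p:
C = 1 - H(p) where H(p) is binary entropy
H(0.0890) = -0.0890 × log₂(0.0890) - 0.9110 × log₂(0.9110)
H(p) = 0.4331
C = 1 - 0.4331 = 0.5669 bits/use


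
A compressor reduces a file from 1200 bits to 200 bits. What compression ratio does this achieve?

Compression ratio = Original / Compressed
= 1200 / 200 = 6.00:1


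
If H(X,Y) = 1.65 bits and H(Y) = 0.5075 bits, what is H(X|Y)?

Chain rule: H(X,Y) = H(X|Y) + H(Y)
H(X|Y) = H(X,Y) - H(Y) = 1.65 - 0.5075 = 1.1425 bits


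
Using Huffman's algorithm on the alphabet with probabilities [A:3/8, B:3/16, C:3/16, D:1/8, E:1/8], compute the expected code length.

Huffman tree construction:
Combine smallest probabilities repeatedly
Resulting codes:
  A: 11 (length 2)
  B: 00 (length 2)
  C: 01 (length 2)
  D: 100 (length 3)
  E: 101 (length 3)
Average length = Σ p(s) × length(s) = 2.2500 bits


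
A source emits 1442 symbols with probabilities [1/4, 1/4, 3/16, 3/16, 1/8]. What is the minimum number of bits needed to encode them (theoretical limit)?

Entropy H = 2.2806 bits/symbol
Minimum bits = H × n = 2.2806 × 1442
= 3288.68 bits


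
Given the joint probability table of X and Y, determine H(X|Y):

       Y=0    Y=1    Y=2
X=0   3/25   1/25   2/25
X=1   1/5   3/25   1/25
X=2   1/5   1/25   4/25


H(X|Y) = Σ_y p(y) H(X|Y=y)
  p(Y=0) = 13/25, H(X|Y=0) = 1.5486
  p(Y=1) = 1/5, H(X|Y=1) = 1.3710
  p(Y=2) = 7/25, H(X|Y=2) = 1.3788
H(X|Y) = 0.5200×1.5486 + 0.2000×1.3710 + 0.2800×1.3788 = 1.4655 bits
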